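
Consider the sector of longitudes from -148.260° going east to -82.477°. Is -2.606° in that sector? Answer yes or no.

No

Band width going east from -148.260° to -82.477°: ((-82.477 − -148.260) mod 360) = 65.783°.
Offset of -2.606° east of the west edge: ((-2.606 − -148.260) mod 360) = 145.654°.
145.654° > 65.783° ⇒ outside.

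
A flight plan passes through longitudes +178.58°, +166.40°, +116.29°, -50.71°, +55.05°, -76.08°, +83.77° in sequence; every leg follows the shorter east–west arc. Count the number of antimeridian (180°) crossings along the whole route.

Leg 1: +178.58° → +166.40°, shortest Δλ = -12.18° (west) — does not cross 180°.
Leg 2: +166.40° → +116.29°, shortest Δλ = -50.11° (west) — does not cross 180°.
Leg 3: +116.29° → -50.71°, shortest Δλ = -167.0° (west) — does not cross 180°.
Leg 4: -50.71° → +55.05°, shortest Δλ = 105.76° (east) — does not cross 180°.
Leg 5: +55.05° → -76.08°, shortest Δλ = -131.13° (west) — does not cross 180°.
Leg 6: -76.08° → +83.77°, shortest Δλ = 159.85° (east) — does not cross 180°.
Total crossings: 0.

0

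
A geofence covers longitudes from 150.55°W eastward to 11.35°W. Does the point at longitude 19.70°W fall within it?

Yes

Band width going east from -150.55° to -11.35°: ((-11.35 − -150.55) mod 360) = 139.20°.
Offset of -19.70° east of the west edge: ((-19.70 − -150.55) mod 360) = 130.85°.
130.85° ≤ 139.20° ⇒ inside.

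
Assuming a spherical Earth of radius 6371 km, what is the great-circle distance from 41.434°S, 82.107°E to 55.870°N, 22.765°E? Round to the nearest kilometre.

Δλ = 22.765 − 82.107 = -59.342°.
Δφ = 55.870 − -41.434 = 97.304°.
a = sin²(Δφ/2) + cos φ₁ · cos φ₂ · sin²(Δλ/2) = 0.666644.
c = 2·atan2(√a, √(1−a)) = 1.91058 rad → d = 6371·c ≈ 12172.33 km.

12172 km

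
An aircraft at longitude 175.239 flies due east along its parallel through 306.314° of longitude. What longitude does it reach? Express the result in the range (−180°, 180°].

Start at +175.239°; shift +306.314° → +481.553°.
+481.553° lies outside (−180°, 180°]; subtract 360° → +121.553°.

+121.553°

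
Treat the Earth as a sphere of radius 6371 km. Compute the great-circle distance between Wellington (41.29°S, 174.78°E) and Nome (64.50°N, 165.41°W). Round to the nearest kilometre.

11890 km

Δλ = -165.41 − 174.78 = -340.19°; wrapped into (−180°, 180°]: 19.81°.
Δφ = 64.50 − -41.29 = 105.79°.
a = sin²(Δφ/2) + cos φ₁ · cos φ₂ · sin²(Δλ/2) = 0.645628.
c = 2·atan2(√a, √(1−a)) = 1.86633 rad → d = 6371·c ≈ 11890.42 km.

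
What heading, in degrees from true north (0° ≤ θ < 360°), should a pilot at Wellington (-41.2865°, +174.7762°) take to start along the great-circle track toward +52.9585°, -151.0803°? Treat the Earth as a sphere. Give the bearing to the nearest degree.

Δλ = -151.0803 − 174.7762 = -325.8565°; wrapped into (−180°, 180°]: 34.1435°.
θ = atan2( sin Δλ · cos φ₂ , cos φ₁ · sin φ₂ − sin φ₁ · cos φ₂ · cos Δλ )
  = atan2(0.33810, 0.92875) = 20.004° → normalised to [0°, 360°): 20.004°.

20°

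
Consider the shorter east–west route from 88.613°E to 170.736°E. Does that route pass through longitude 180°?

Signed shortest Δλ = ((170.736 − 88.613 + 180) mod 360) − 180 = 82.123°.
Going east by 82.123° from +88.613° reaches +170.736° without touching 180°.

No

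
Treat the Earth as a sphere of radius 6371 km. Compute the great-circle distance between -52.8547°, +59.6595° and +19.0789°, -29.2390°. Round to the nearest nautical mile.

Δλ = -29.2390 − 59.6595 = -88.8985°.
Δφ = 19.0789 − -52.8547 = 71.9336°.
a = sin²(Δφ/2) + cos φ₁ · cos φ₂ · sin²(Δλ/2) = 0.624790.
c = 2·atan2(√a, √(1−a)) = 1.82304 rad → d = 6371·c ≈ 11614.61 km ≈ 6271.39 nmi.

6271 nmi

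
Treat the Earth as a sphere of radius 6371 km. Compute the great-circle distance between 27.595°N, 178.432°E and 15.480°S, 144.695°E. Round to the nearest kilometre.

Δλ = 144.695 − 178.432 = -33.737°.
Δφ = -15.480 − 27.595 = -43.075°.
a = sin²(Δφ/2) + cos φ₁ · cos φ₂ · sin²(Δλ/2) = 0.206686.
c = 2·atan2(√a, √(1−a)) = 0.94391 rad → d = 6371·c ≈ 6013.64 km.

6014 km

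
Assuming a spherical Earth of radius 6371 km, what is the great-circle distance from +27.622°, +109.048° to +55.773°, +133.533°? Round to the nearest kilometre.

Δλ = 133.533 − 109.048 = 24.485°.
Δφ = 55.773 − 27.622 = 28.151°.
a = sin²(Δφ/2) + cos φ₁ · cos φ₂ · sin²(Δλ/2) = 0.081555.
c = 2·atan2(√a, √(1−a)) = 0.57922 rad → d = 6371·c ≈ 3690.22 km.

3690 km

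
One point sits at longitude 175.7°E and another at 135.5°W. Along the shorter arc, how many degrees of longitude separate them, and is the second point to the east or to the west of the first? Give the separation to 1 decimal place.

Raw difference: -135.5 − 175.7 = -311.2°.
Normalise into (−180°, 180°]: -311.2° + 360° = 48.8°.
Positive ⇒ the second point lies to the east; separation 48.8°.

48.8° east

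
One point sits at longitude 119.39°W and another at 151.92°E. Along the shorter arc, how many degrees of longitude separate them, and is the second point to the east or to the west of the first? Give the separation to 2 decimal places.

88.69° west

Raw difference: 151.92 − -119.39 = 271.31°.
Normalise into (−180°, 180°]: 271.31° − 360° = -88.69°.
Negative ⇒ the second point lies to the west; separation 88.69°.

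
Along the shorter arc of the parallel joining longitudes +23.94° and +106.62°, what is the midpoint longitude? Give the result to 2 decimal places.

Signed shortest Δλ from +23.94° to +106.62° is +82.68°.
Midpoint longitude = +23.94° + (+82.68°)/2 = +23.94° + 41.34° = +65.28°.

+65.28°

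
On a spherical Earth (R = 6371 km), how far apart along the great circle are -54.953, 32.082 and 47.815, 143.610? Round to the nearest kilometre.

15393 km

Δλ = 143.610 − 32.082 = 111.528°.
Δφ = 47.815 − -54.953 = 102.768°.
a = sin²(Δφ/2) + cos φ₁ · cos φ₂ · sin²(Δλ/2) = 0.874067.
c = 2·atan2(√a, √(1−a)) = 2.41604 rad → d = 6371·c ≈ 15392.60 km.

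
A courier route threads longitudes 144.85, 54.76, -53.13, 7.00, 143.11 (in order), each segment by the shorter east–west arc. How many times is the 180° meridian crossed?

0

Leg 1: +144.85° → +54.76°, shortest Δλ = -90.09° (west) — does not cross 180°.
Leg 2: +54.76° → -53.13°, shortest Δλ = -107.89° (west) — does not cross 180°.
Leg 3: -53.13° → +7.00°, shortest Δλ = 60.13° (east) — does not cross 180°.
Leg 4: +7.00° → +143.11°, shortest Δλ = 136.11° (east) — does not cross 180°.
Total crossings: 0.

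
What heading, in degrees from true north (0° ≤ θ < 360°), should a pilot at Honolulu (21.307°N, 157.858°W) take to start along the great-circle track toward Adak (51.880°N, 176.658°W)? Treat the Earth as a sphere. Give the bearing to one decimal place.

Δλ = -176.658 − -157.858 = -18.800°.
θ = atan2( sin Δλ · cos φ₂ , cos φ₁ · sin φ₂ − sin φ₁ · cos φ₂ · cos Δλ )
  = atan2(-0.19894, 0.52060) = -20.913° → normalised to [0°, 360°): 339.087°.

339.1°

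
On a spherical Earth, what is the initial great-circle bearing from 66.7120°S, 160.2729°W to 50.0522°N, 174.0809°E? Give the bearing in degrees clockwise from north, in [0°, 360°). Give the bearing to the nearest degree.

Δλ = 174.0809 − -160.2729 = 334.3538°; wrapped into (−180°, 180°]: -25.6462°.
θ = atan2( sin Δλ · cos φ₂ , cos φ₁ · sin φ₂ − sin φ₁ · cos φ₂ · cos Δλ )
  = atan2(-0.27790, 0.83476) = -18.413° → normalised to [0°, 360°): 341.587°.

342°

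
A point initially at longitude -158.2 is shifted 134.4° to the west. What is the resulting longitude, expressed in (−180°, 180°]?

+67.4°

Start at -158.2°; shift −134.4° → -292.6°.
-292.6° lies outside (−180°, 180°]; add 360° → +67.4°.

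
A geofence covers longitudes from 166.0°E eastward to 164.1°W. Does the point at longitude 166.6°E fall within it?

Yes

Band width going east from +166.0° to -164.1°: ((-164.1 − 166.0) mod 360) = 29.9°.
Offset of +166.6° east of the west edge: ((166.6 − 166.0) mod 360) = 0.6°.
0.6° ≤ 29.9° ⇒ inside.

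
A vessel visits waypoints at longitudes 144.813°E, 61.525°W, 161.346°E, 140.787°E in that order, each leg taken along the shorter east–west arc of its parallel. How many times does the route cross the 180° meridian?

Leg 1: +144.813° → -61.525°, shortest Δλ = 153.662° (east) — crosses 180°.
Leg 2: -61.525° → +161.346°, shortest Δλ = -137.129° (west) — crosses 180°.
Leg 3: +161.346° → +140.787°, shortest Δλ = -20.559° (west) — does not cross 180°.
Total crossings: 2.

2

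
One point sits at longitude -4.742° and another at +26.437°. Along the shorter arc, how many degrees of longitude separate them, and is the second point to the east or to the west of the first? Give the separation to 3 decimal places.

Raw difference: 26.437 − -4.742 = 31.179°.
Normalise into (−180°, 180°]: 31.179° stays 31.179°.
Positive ⇒ the second point lies to the east; separation 31.179°.

31.179° east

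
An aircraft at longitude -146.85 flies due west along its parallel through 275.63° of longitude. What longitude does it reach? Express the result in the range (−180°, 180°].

Start at -146.85°; shift −275.63° → -422.48°.
-422.48° lies outside (−180°, 180°]; add 360° → -62.48°.

-62.48°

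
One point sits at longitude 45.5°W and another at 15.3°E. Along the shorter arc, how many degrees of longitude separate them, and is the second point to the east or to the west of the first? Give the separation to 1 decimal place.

Raw difference: 15.3 − -45.5 = 60.8°.
Normalise into (−180°, 180°]: 60.8° stays 60.8°.
Positive ⇒ the second point lies to the east; separation 60.8°.

60.8° east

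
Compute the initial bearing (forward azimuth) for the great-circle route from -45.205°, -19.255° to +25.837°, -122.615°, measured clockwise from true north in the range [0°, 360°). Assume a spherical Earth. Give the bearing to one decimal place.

Δλ = -122.615 − -19.255 = -103.360°.
θ = atan2( sin Δλ · cos φ₂ , cos φ₁ · sin φ₂ − sin φ₁ · cos φ₂ · cos Δλ )
  = atan2(-0.87568, 0.15948) = -79.678° → normalised to [0°, 360°): 280.322°.

280.3°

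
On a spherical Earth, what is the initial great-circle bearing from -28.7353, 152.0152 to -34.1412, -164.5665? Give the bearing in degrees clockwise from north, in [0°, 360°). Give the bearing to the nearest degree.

Δλ = -164.5665 − 152.0152 = -316.5817°; wrapped into (−180°, 180°]: 43.4183°.
θ = atan2( sin Δλ · cos φ₂ , cos φ₁ · sin φ₂ − sin φ₁ · cos φ₂ · cos Δλ )
  = atan2(0.56886, -0.20310) = 109.648° → normalised to [0°, 360°): 109.648°.

110°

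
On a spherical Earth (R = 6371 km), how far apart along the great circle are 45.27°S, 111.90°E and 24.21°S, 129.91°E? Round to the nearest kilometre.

2848 km

Δλ = 129.91 − 111.90 = 18.01°.
Δφ = -24.21 − -45.27 = 21.06°.
a = sin²(Δφ/2) + cos φ₁ · cos φ₂ · sin²(Δλ/2) = 0.049123.
c = 2·atan2(√a, √(1−a)) = 0.44698 rad → d = 6371·c ≈ 2847.74 km.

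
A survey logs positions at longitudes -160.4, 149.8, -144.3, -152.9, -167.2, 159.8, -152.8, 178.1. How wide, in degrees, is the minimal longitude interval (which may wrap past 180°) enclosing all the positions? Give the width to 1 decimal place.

Sort the longitudes: -167.2°, -160.4°, -152.9°, -152.8°, -144.3°, +149.8°, +159.8°, +178.1°.
Eastward gaps between consecutive values (wrapping around): 6.8°, 7.5°, 0.1°, 8.5°, 294.1°, 10.0°, 18.3°, 14.7°.
Largest gap = 294.1° ⇒ minimal covering band is its complement: 360° − 294.1° = 65.9°.
Band runs from +149.8° eastward to -144.3°, crossing the antimeridian.

65.9°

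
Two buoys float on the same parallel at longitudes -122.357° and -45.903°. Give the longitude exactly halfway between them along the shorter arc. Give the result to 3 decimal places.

-84.130°

Signed shortest Δλ from -122.357° to -45.903° is +76.454°.
Midpoint longitude = -122.357° + (+76.454°)/2 = -122.357° + 38.227° = -84.130°.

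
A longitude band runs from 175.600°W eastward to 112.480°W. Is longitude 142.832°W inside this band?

Yes

Band width going east from -175.600° to -112.480°: ((-112.480 − -175.600) mod 360) = 63.120°.
Offset of -142.832° east of the west edge: ((-142.832 − -175.600) mod 360) = 32.768°.
32.768° ≤ 63.120° ⇒ inside.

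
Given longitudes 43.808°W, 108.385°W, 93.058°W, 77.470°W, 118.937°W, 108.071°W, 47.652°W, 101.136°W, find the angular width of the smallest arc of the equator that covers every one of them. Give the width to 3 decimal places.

75.129°

Sort the longitudes: -118.937°, -108.385°, -108.071°, -101.136°, -93.058°, -77.470°, -47.652°, -43.808°.
Eastward gaps between consecutive values (wrapping around): 10.552°, 0.314°, 6.935°, 8.078°, 15.588°, 29.818°, 3.844°, 284.871°.
Largest gap = 284.871° ⇒ minimal covering band is its complement: 360° − 284.871° = 75.129°.
Band runs from -118.937° eastward to -43.808°.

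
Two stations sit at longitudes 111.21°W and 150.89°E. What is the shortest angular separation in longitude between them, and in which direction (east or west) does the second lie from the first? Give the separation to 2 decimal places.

Raw difference: 150.89 − -111.21 = 262.1°.
Normalise into (−180°, 180°]: 262.1° − 360° = -97.9°.
Negative ⇒ the second point lies to the west; separation 97.90°.

97.90° west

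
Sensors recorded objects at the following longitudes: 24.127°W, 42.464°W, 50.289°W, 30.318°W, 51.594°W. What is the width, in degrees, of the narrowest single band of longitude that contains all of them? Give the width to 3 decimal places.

27.467°

Sort the longitudes: -51.594°, -50.289°, -42.464°, -30.318°, -24.127°.
Eastward gaps between consecutive values (wrapping around): 1.305°, 7.825°, 12.146°, 6.191°, 332.533°.
Largest gap = 332.533° ⇒ minimal covering band is its complement: 360° − 332.533° = 27.467°.
Band runs from -51.594° eastward to -24.127°.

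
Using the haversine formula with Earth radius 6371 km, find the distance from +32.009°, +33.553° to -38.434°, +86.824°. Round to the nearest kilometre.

9576 km

Δλ = 86.824 − 33.553 = 53.271°.
Δφ = -38.434 − 32.009 = -70.443°.
a = sin²(Δφ/2) + cos φ₁ · cos φ₂ · sin²(Δλ/2) = 0.466128.
c = 2·atan2(√a, √(1−a)) = 1.50300 rad → d = 6371·c ≈ 9575.62 km.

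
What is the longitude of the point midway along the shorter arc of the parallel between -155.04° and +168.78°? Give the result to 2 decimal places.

-173.13°

Signed shortest Δλ from -155.04° to +168.78° is -36.18°.
Midpoint longitude = -155.04° + (-36.18°)/2 = -155.04° − 18.09° = -173.13°.
(The naïve average (-155.04 + +168.78)/2 = 6.87° is on the wrong side of the globe.)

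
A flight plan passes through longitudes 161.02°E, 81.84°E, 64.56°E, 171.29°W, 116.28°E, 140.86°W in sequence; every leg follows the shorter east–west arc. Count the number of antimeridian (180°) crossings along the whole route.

Leg 1: +161.02° → +81.84°, shortest Δλ = -79.18° (west) — does not cross 180°.
Leg 2: +81.84° → +64.56°, shortest Δλ = -17.28° (west) — does not cross 180°.
Leg 3: +64.56° → -171.29°, shortest Δλ = 124.15° (east) — crosses 180°.
Leg 4: -171.29° → +116.28°, shortest Δλ = -72.43° (west) — crosses 180°.
Leg 5: +116.28° → -140.86°, shortest Δλ = 102.86° (east) — crosses 180°.
Total crossings: 3.

3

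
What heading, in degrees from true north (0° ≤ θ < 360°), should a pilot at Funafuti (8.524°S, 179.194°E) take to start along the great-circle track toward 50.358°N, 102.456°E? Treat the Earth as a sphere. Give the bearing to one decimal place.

Δλ = 102.456 − 179.194 = -76.738°.
θ = atan2( sin Δλ · cos φ₂ , cos φ₁ · sin φ₂ − sin φ₁ · cos φ₂ · cos Δλ )
  = atan2(-0.62097, 0.78323) = -38.409° → normalised to [0°, 360°): 321.591°.

321.6°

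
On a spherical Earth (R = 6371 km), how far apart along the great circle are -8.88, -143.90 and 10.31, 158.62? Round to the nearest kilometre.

6709 km

Δλ = 158.62 − -143.90 = 302.52°; wrapped into (−180°, 180°]: -57.48°.
Δφ = 10.31 − -8.88 = 19.19°.
a = sin²(Δφ/2) + cos φ₁ · cos φ₂ · sin²(Δλ/2) = 0.252527.
c = 2·atan2(√a, √(1−a)) = 1.05302 rad → d = 6371·c ≈ 6708.81 km.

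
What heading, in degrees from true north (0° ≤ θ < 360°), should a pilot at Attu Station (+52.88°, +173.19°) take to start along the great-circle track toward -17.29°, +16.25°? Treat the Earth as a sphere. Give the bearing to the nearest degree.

Δλ = 16.25 − 173.19 = -156.94°.
θ = atan2( sin Δλ · cos φ₂ , cos φ₁ · sin φ₂ − sin φ₁ · cos φ₂ · cos Δλ )
  = atan2(-0.37400, 0.52115) = -35.665° → normalised to [0°, 360°): 324.335°.

324°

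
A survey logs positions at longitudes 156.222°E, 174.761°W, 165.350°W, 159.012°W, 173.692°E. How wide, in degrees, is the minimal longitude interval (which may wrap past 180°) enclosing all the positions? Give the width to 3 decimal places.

44.766°

Sort the longitudes: -174.761°, -165.350°, -159.012°, +156.222°, +173.692°.
Eastward gaps between consecutive values (wrapping around): 9.411°, 6.338°, 315.234°, 17.470°, 11.547°.
Largest gap = 315.234° ⇒ minimal covering band is its complement: 360° − 315.234° = 44.766°.
Band runs from +156.222° eastward to -159.012°, crossing the antimeridian.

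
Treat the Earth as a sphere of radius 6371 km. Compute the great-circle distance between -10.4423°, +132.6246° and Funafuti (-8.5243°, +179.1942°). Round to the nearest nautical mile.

Δλ = 179.1942 − 132.6246 = 46.5696°.
Δφ = -8.5243 − -10.4423 = 1.9180°.
a = sin²(Δφ/2) + cos φ₁ · cos φ₂ · sin²(Δλ/2) = 0.152258.
c = 2·atan2(√a, √(1−a)) = 0.80170 rad → d = 6371·c ≈ 5107.65 km ≈ 2757.91 nmi.

2758 nmi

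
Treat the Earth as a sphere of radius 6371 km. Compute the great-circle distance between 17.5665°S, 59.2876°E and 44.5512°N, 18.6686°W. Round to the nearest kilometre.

10454 km

Δλ = -18.6686 − 59.2876 = -77.9562°.
Δφ = 44.5512 − -17.5665 = 62.1177°.
a = sin²(Δφ/2) + cos φ₁ · cos φ₂ · sin²(Δλ/2) = 0.534987.
c = 2·atan2(√a, √(1−a)) = 1.64083 rad → d = 6371·c ≈ 10453.71 km.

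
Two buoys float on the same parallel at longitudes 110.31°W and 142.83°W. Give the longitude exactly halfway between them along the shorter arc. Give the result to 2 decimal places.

126.57°W

Signed shortest Δλ from -110.31° to -142.83° is -32.52°.
Midpoint longitude = -110.31° + (-32.52°)/2 = -110.31° − 16.26° = -126.57°.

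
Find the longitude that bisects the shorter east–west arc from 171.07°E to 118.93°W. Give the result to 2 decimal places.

153.93°W

Signed shortest Δλ from +171.07° to -118.93° is +70.00°.
Midpoint longitude = +171.07° + (+70.00°)/2 = +171.07° + 35.00° = +206.07°.
Normalise into (−180°, 180°]: -153.93°.
(The naïve average (+171.07 + -118.93)/2 = 26.07° is on the wrong side of the globe.)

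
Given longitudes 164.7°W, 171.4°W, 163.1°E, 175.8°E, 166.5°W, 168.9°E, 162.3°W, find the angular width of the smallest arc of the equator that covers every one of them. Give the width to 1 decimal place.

Sort the longitudes: -171.4°, -166.5°, -164.7°, -162.3°, +163.1°, +168.9°, +175.8°.
Eastward gaps between consecutive values (wrapping around): 4.9°, 1.8°, 2.4°, 325.4°, 5.8°, 6.9°, 12.8°.
Largest gap = 325.4° ⇒ minimal covering band is its complement: 360° − 325.4° = 34.6°.
Band runs from +163.1° eastward to -162.3°, crossing the antimeridian.

34.6°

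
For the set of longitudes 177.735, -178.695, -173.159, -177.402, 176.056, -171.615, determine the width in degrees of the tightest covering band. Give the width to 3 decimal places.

12.329°

Sort the longitudes: -178.695°, -177.402°, -173.159°, -171.615°, +176.056°, +177.735°.
Eastward gaps between consecutive values (wrapping around): 1.293°, 4.243°, 1.544°, 347.671°, 1.679°, 3.570°.
Largest gap = 347.671° ⇒ minimal covering band is its complement: 360° − 347.671° = 12.329°.
Band runs from +176.056° eastward to -171.615°, crossing the antimeridian.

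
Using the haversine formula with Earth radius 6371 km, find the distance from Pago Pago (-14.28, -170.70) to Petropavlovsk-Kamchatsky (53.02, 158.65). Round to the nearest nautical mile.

Δλ = 158.65 − -170.70 = 329.35°; wrapped into (−180°, 180°]: -30.65°.
Δφ = 53.02 − -14.28 = 67.30°.
a = sin²(Δφ/2) + cos φ₁ · cos φ₂ · sin²(Δλ/2) = 0.347767.
c = 2·atan2(√a, √(1−a)) = 1.26142 rad → d = 6371·c ≈ 8036.49 km ≈ 4339.36 nmi.

4339 nmi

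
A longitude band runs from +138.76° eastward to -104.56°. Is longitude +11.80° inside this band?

Band width going east from +138.76° to -104.56°: ((-104.56 − 138.76) mod 360) = 116.68°.
Offset of +11.80° east of the west edge: ((11.80 − 138.76) mod 360) = 233.04°.
233.04° > 116.68° ⇒ outside.

No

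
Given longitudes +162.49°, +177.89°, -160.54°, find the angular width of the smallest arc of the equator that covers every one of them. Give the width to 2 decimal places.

Sort the longitudes: -160.54°, +162.49°, +177.89°.
Eastward gaps between consecutive values (wrapping around): 323.03°, 15.40°, 21.57°.
Largest gap = 323.03° ⇒ minimal covering band is its complement: 360° − 323.03° = 36.97°.
Band runs from +162.49° eastward to -160.54°, crossing the antimeridian.

36.97°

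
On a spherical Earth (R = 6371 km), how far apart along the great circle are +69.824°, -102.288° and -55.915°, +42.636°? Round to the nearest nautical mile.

Δλ = 42.636 − -102.288 = 144.924°.
Δφ = -55.915 − 69.824 = -125.739°.
a = sin²(Δφ/2) + cos φ₁ · cos φ₂ · sin²(Δλ/2) = 0.967787.
c = 2·atan2(√a, √(1−a)) = 2.78068 rad → d = 6371·c ≈ 17715.71 km ≈ 9565.72 nmi.

9566 nmi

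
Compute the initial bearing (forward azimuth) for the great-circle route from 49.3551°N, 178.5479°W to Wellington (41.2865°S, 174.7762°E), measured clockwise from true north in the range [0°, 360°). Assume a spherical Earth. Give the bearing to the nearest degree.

Δλ = 174.7762 − -178.5479 = 353.3241°; wrapped into (−180°, 180°]: -6.6759°.
θ = atan2( sin Δλ · cos φ₂ , cos φ₁ · sin φ₂ − sin φ₁ · cos φ₂ · cos Δλ )
  = atan2(-0.08735, -0.99607) = -174.988° → normalised to [0°, 360°): 185.012°.

185°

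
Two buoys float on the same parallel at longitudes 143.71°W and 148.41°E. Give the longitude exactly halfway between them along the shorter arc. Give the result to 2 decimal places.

177.65°W

Signed shortest Δλ from -143.71° to +148.41° is -67.88°.
Midpoint longitude = -143.71° + (-67.88°)/2 = -143.71° − 33.94° = -177.65°.
(The naïve average (-143.71 + +148.41)/2 = 2.35° is on the wrong side of the globe.)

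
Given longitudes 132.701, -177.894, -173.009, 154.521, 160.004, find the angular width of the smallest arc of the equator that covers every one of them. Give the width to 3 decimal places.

54.290°

Sort the longitudes: -177.894°, -173.009°, +132.701°, +154.521°, +160.004°.
Eastward gaps between consecutive values (wrapping around): 4.885°, 305.710°, 21.820°, 5.483°, 22.102°.
Largest gap = 305.710° ⇒ minimal covering band is its complement: 360° − 305.710° = 54.290°.
Band runs from +132.701° eastward to -173.009°, crossing the antimeridian.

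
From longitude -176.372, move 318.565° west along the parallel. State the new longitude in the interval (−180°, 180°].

-134.937°

Start at -176.372°; shift −318.565° → -494.937°.
-494.937° lies outside (−180°, 180°]; add 360° → -134.937°.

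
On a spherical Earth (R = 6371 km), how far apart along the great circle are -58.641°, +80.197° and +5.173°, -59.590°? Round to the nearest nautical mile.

Δλ = -59.590 − 80.197 = -139.787°.
Δφ = 5.173 − -58.641 = 63.814°.
a = sin²(Δφ/2) + cos φ₁ · cos φ₂ · sin²(Δλ/2) = 0.736388.
c = 2·atan2(√a, √(1−a)) = 2.06323 rad → d = 6371·c ≈ 13144.87 km ≈ 7097.66 nmi.

7098 nmi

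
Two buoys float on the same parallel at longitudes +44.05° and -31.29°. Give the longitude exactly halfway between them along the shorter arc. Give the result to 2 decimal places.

Signed shortest Δλ from +44.05° to -31.29° is -75.34°.
Midpoint longitude = +44.05° + (-75.34°)/2 = +44.05° − 37.67° = +6.38°.

+6.38°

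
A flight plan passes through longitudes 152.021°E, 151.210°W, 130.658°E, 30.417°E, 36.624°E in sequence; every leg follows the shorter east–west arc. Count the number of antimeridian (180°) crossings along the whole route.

Leg 1: +152.021° → -151.210°, shortest Δλ = 56.769° (east) — crosses 180°.
Leg 2: -151.210° → +130.658°, shortest Δλ = -78.132° (west) — crosses 180°.
Leg 3: +130.658° → +30.417°, shortest Δλ = -100.241° (west) — does not cross 180°.
Leg 4: +30.417° → +36.624°, shortest Δλ = 6.207° (east) — does not cross 180°.
Total crossings: 2.

2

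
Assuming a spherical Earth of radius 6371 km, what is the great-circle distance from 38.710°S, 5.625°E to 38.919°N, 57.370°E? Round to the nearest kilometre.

Δλ = 57.370 − 5.625 = 51.745°.
Δφ = 38.919 − -38.710 = 77.629°.
a = sin²(Δφ/2) + cos φ₁ · cos φ₂ · sin²(Δλ/2) = 0.508486.
c = 2·atan2(√a, √(1−a)) = 1.58777 rad → d = 6371·c ≈ 10115.68 km.

10116 km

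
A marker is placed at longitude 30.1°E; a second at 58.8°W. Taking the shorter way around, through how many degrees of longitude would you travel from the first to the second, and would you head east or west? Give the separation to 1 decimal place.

Raw difference: -58.8 − 30.1 = -88.9°.
Normalise into (−180°, 180°]: -88.9° stays -88.9°.
Negative ⇒ the second point lies to the west; separation 88.9°.

88.9° west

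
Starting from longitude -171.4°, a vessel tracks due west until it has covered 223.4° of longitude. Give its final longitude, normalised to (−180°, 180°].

-34.8°

Start at -171.4°; shift −223.4° → -394.8°.
-394.8° lies outside (−180°, 180°]; add 360° → -34.8°.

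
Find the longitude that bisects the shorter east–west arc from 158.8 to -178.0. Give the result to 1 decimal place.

+170.4°

Signed shortest Δλ from +158.8° to -178.0° is +23.2°.
Midpoint longitude = +158.8° + (+23.2°)/2 = +158.8° + 11.6° = +170.4°.
(The naïve average (+158.8 + -178.0)/2 = -9.6° is on the wrong side of the globe.)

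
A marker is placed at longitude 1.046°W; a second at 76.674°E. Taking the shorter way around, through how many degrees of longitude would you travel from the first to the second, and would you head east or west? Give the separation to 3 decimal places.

Raw difference: 76.674 − -1.046 = 77.72°.
Normalise into (−180°, 180°]: 77.72° stays 77.72°.
Positive ⇒ the second point lies to the east; separation 77.720°.

77.720° east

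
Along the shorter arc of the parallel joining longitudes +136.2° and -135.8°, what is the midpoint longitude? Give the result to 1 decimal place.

-179.8°

Signed shortest Δλ from +136.2° to -135.8° is +88.0°.
Midpoint longitude = +136.2° + (+88.0°)/2 = +136.2° + 44.0° = +180.2°.
Normalise into (−180°, 180°]: -179.8°.
(The naïve average (+136.2 + -135.8)/2 = 0.2° is on the wrong side of the globe.)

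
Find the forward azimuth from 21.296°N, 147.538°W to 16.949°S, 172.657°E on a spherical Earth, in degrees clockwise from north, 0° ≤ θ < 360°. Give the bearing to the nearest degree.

Δλ = 172.657 − -147.538 = 320.195°; wrapped into (−180°, 180°]: -39.805°.
θ = atan2( sin Δλ · cos φ₂ , cos φ₁ · sin φ₂ − sin φ₁ · cos φ₂ · cos Δλ )
  = atan2(-0.61237, -0.53851) = -131.328° → normalised to [0°, 360°): 228.672°.

229°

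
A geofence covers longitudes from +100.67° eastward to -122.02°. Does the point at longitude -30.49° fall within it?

No

Band width going east from +100.67° to -122.02°: ((-122.02 − 100.67) mod 360) = 137.31°.
Offset of -30.49° east of the west edge: ((-30.49 − 100.67) mod 360) = 228.84°.
228.84° > 137.31° ⇒ outside.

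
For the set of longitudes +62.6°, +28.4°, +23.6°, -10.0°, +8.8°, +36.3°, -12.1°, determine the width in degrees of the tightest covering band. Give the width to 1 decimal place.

74.7°

Sort the longitudes: -12.1°, -10.0°, +8.8°, +23.6°, +28.4°, +36.3°, +62.6°.
Eastward gaps between consecutive values (wrapping around): 2.1°, 18.8°, 14.8°, 4.8°, 7.9°, 26.3°, 285.3°.
Largest gap = 285.3° ⇒ minimal covering band is its complement: 360° − 285.3° = 74.7°.
Band runs from -12.1° eastward to +62.6°.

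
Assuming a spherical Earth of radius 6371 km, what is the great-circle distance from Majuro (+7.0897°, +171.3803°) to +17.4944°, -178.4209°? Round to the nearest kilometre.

Δλ = -178.4209 − 171.3803 = -349.8012°; wrapped into (−180°, 180°]: 10.1988°.
Δφ = 17.4944 − 7.0897 = 10.4047°.
a = sin²(Δφ/2) + cos φ₁ · cos φ₂ · sin²(Δλ/2) = 0.015699.
c = 2·atan2(√a, √(1−a)) = 0.25125 rad → d = 6371·c ≈ 1600.72 km.

1601 km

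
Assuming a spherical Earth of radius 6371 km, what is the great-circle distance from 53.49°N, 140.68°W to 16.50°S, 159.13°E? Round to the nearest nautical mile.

5213 nmi

Δλ = 159.13 − -140.68 = 299.81°; wrapped into (−180°, 180°]: -60.19°.
Δφ = -16.50 − 53.49 = -69.99°.
a = sin²(Δφ/2) + cos φ₁ · cos φ₂ · sin²(Δλ/2) = 0.472343.
c = 2·atan2(√a, √(1−a)) = 1.51545 rad → d = 6371·c ≈ 9654.96 km ≈ 5213.26 nmi.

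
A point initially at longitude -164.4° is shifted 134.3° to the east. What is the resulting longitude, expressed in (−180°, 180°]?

Start at -164.4°; shift +134.3° → -30.1°.
-30.1° already lies in (−180°, 180°].

-30.1°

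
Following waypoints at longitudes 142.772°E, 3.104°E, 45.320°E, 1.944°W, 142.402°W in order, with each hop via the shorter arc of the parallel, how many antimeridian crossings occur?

0

Leg 1: +142.772° → +3.104°, shortest Δλ = -139.668° (west) — does not cross 180°.
Leg 2: +3.104° → +45.320°, shortest Δλ = 42.216° (east) — does not cross 180°.
Leg 3: +45.320° → -1.944°, shortest Δλ = -47.264° (west) — does not cross 180°.
Leg 4: -1.944° → -142.402°, shortest Δλ = -140.458° (west) — does not cross 180°.
Total crossings: 0.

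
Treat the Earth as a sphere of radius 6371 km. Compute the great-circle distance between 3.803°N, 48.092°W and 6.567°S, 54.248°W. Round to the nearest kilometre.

1340 km

Δλ = -54.248 − -48.092 = -6.156°.
Δφ = -6.567 − 3.803 = -10.370°.
a = sin²(Δφ/2) + cos φ₁ · cos φ₂ · sin²(Δλ/2) = 0.011025.
c = 2·atan2(√a, √(1−a)) = 0.21039 rad → d = 6371·c ≈ 1340.38 km.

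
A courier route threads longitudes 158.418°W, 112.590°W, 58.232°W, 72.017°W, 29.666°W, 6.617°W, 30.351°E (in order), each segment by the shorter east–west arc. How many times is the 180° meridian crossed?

Leg 1: -158.418° → -112.590°, shortest Δλ = 45.828° (east) — does not cross 180°.
Leg 2: -112.590° → -58.232°, shortest Δλ = 54.358° (east) — does not cross 180°.
Leg 3: -58.232° → -72.017°, shortest Δλ = -13.785° (west) — does not cross 180°.
Leg 4: -72.017° → -29.666°, shortest Δλ = 42.351° (east) — does not cross 180°.
Leg 5: -29.666° → -6.617°, shortest Δλ = 23.049° (east) — does not cross 180°.
Leg 6: -6.617° → +30.351°, shortest Δλ = 36.968° (east) — does not cross 180°.
Total crossings: 0.

0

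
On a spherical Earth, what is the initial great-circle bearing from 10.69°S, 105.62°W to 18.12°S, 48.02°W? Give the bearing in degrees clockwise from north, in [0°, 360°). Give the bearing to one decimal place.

104.7°

Δλ = -48.02 − -105.62 = 57.60°.
θ = atan2( sin Δλ · cos φ₂ , cos φ₁ · sin φ₂ − sin φ₁ · cos φ₂ · cos Δλ )
  = atan2(0.80246, -0.21115) = 104.742° → normalised to [0°, 360°): 104.742°.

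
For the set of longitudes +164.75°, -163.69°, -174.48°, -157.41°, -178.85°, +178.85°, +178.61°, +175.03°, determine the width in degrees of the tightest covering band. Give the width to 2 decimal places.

Sort the longitudes: -178.85°, -174.48°, -163.69°, -157.41°, +164.75°, +175.03°, +178.61°, +178.85°.
Eastward gaps between consecutive values (wrapping around): 4.37°, 10.79°, 6.28°, 322.16°, 10.28°, 3.58°, 0.24°, 2.30°.
Largest gap = 322.16° ⇒ minimal covering band is its complement: 360° − 322.16° = 37.84°.
Band runs from +164.75° eastward to -157.41°, crossing the antimeridian.

37.84°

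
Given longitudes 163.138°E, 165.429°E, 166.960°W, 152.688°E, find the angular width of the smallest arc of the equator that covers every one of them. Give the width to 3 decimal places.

40.352°

Sort the longitudes: -166.960°, +152.688°, +163.138°, +165.429°.
Eastward gaps between consecutive values (wrapping around): 319.648°, 10.450°, 2.291°, 27.611°.
Largest gap = 319.648° ⇒ minimal covering band is its complement: 360° − 319.648° = 40.352°.
Band runs from +152.688° eastward to -166.960°, crossing the antimeridian.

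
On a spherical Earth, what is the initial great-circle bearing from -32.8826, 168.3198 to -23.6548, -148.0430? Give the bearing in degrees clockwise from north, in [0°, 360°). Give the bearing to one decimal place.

87.9°

Δλ = -148.0430 − 168.3198 = -316.3628°; wrapped into (−180°, 180°]: 43.6372°.
θ = atan2( sin Δλ · cos φ₂ , cos φ₁ · sin φ₂ − sin φ₁ · cos φ₂ · cos Δλ )
  = atan2(0.63211, 0.02297) = 87.919° → normalised to [0°, 360°): 87.919°.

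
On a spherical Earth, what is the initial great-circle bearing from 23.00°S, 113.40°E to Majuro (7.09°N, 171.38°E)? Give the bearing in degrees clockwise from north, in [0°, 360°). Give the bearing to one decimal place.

Δλ = 171.38 − 113.40 = 57.98°.
θ = atan2( sin Δλ · cos φ₂ , cos φ₁ · sin φ₂ − sin φ₁ · cos φ₂ · cos Δλ )
  = atan2(0.84138, 0.31920) = 69.224° → normalised to [0°, 360°): 69.224°.

69.2°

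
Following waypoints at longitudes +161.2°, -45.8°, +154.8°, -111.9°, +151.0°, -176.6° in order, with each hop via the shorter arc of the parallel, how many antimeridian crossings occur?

Leg 1: +161.2° → -45.8°, shortest Δλ = 153.0° (east) — crosses 180°.
Leg 2: -45.8° → +154.8°, shortest Δλ = -159.4° (west) — crosses 180°.
Leg 3: +154.8° → -111.9°, shortest Δλ = 93.3° (east) — crosses 180°.
Leg 4: -111.9° → +151.0°, shortest Δλ = -97.1° (west) — crosses 180°.
Leg 5: +151.0° → -176.6°, shortest Δλ = 32.4° (east) — crosses 180°.
Total crossings: 5.

5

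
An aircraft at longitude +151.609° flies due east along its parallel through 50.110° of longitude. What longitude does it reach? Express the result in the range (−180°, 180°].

Start at +151.609°; shift +50.110° → +201.719°.
+201.719° lies outside (−180°, 180°]; subtract 360° → -158.281°.

-158.281°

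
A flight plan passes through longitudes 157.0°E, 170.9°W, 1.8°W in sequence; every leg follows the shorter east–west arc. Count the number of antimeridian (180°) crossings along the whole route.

Leg 1: +157.0° → -170.9°, shortest Δλ = 32.1° (east) — crosses 180°.
Leg 2: -170.9° → -1.8°, shortest Δλ = 169.1° (east) — does not cross 180°.
Total crossings: 1.

1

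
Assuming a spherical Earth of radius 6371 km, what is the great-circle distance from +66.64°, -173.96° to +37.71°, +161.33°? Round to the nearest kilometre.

3577 km

Δλ = 161.33 − -173.96 = 335.29°; wrapped into (−180°, 180°]: -24.71°.
Δφ = 37.71 − 66.64 = -28.93°.
a = sin²(Δφ/2) + cos φ₁ · cos φ₂ · sin²(Δλ/2) = 0.076755.
c = 2·atan2(√a, √(1−a)) = 0.56144 rad → d = 6371·c ≈ 3576.94 km.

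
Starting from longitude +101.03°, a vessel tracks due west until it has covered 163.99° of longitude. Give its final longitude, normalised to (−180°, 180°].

-62.96°

Start at +101.03°; shift −163.99° → -62.96°.
-62.96° already lies in (−180°, 180°].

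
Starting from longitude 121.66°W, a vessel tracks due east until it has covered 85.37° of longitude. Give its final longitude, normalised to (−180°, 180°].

36.29°W

Start at -121.66°; shift +85.37° → -36.29°.
-36.29° already lies in (−180°, 180°].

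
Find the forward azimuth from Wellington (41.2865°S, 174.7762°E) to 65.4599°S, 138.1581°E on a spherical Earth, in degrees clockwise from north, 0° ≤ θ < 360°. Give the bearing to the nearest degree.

Δλ = 138.1581 − 174.7762 = -36.6181°.
θ = atan2( sin Δλ · cos φ₂ , cos φ₁ · sin φ₂ − sin φ₁ · cos φ₂ · cos Δλ )
  = atan2(-0.24774, -0.46359) = -151.881° → normalised to [0°, 360°): 208.119°.

208°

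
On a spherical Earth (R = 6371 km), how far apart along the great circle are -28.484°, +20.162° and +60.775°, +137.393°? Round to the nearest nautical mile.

Δλ = 137.393 − 20.162 = 117.231°.
Δφ = 60.775 − -28.484 = 89.259°.
a = sin²(Δφ/2) + cos φ₁ · cos φ₂ · sin²(Δλ/2) = 0.806286.
c = 2·atan2(√a, √(1−a)) = 2.23011 rad → d = 6371·c ≈ 14208.01 km ≈ 7671.71 nmi.

7672 nmi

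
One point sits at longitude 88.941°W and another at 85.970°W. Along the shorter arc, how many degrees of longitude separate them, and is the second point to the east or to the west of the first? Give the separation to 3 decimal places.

Raw difference: -85.970 − -88.941 = 2.971°.
Normalise into (−180°, 180°]: 2.971° stays 2.971°.
Positive ⇒ the second point lies to the east; separation 2.971°.

2.971° east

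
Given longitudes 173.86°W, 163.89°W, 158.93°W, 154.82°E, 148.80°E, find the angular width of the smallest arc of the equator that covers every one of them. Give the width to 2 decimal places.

Sort the longitudes: -173.86°, -163.89°, -158.93°, +148.80°, +154.82°.
Eastward gaps between consecutive values (wrapping around): 9.97°, 4.96°, 307.73°, 6.02°, 31.32°.
Largest gap = 307.73° ⇒ minimal covering band is its complement: 360° − 307.73° = 52.27°.
Band runs from +148.80° eastward to -158.93°, crossing the antimeridian.

52.27°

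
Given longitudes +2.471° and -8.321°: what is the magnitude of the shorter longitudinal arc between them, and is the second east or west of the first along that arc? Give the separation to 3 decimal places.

10.792° west

Raw difference: -8.321 − 2.471 = -10.792°.
Normalise into (−180°, 180°]: -10.792° stays -10.792°.
Negative ⇒ the second point lies to the west; separation 10.792°.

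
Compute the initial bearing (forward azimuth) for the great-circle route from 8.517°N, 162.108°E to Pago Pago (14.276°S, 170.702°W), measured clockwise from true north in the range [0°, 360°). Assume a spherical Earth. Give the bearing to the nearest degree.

130°

Δλ = -170.702 − 162.108 = -332.810°; wrapped into (−180°, 180°]: 27.190°.
θ = atan2( sin Δλ · cos φ₂ , cos φ₁ · sin φ₂ − sin φ₁ · cos φ₂ · cos Δλ )
  = atan2(0.44283, -0.37154) = 129.997° → normalised to [0°, 360°): 129.997°.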